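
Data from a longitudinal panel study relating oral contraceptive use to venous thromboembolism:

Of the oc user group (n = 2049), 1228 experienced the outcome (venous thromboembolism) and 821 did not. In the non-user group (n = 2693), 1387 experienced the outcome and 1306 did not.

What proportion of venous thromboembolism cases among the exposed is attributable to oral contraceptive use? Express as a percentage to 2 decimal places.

From the description: a = 1228, b = 821, c = 1387, d = 1306.
Risk in exposed = 1228/2049 = 0.59932; risk in unexposed = 1387/2693 = 0.51504.
RR = 0.59932/0.51504 = 1.16363
AR% = (RR − 1)/RR × 100 = (1.16363 − 1)/1.16363 × 100 = 14.0623%

14.06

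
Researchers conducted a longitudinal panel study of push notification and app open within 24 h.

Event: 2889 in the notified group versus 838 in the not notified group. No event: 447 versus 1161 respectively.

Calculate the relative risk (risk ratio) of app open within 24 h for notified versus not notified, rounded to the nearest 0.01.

2.07

From the description: a = 2889, b = 447, c = 838, d = 1161.
Risk in exposed = 2889/3336 = 0.86601; risk in unexposed = 838/1999 = 0.41921.
RR = 0.86601 / 0.41921 = 2.06581
The risk among the exposed is 2.07 times that among the unexposed.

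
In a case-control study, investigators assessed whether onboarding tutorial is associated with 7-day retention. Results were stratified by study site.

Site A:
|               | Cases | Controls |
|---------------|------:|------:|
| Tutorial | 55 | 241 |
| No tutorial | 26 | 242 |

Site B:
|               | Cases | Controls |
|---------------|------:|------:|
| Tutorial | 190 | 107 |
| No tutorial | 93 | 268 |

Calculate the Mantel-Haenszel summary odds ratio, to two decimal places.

OR_MH = Σ(aᵢdᵢ/nᵢ) / Σ(bᵢcᵢ/nᵢ), where nᵢ is the stratum total.
Stratum 1 (Site A): n = 564; a·d/n = 55·242/564 = 23.5993; b·c/n = 241·26/564 = 11.1099
Stratum 2 (Site B): n = 658; a·d/n = 190·268/658 = 77.3860; b·c/n = 107·93/658 = 15.1231
OR_MH = (23.5993 + 77.3860) / (11.1099 + 15.1231) = 100.9853 / 26.2330 = 3.84955

3.85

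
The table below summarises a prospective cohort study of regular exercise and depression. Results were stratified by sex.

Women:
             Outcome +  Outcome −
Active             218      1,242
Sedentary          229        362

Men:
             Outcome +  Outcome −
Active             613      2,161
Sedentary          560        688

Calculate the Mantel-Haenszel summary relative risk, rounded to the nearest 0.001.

0.461

RR_MH = Σ(aᵢ·n₀ᵢ/nᵢ) / Σ(cᵢ·n₁ᵢ/nᵢ), with n₁ᵢ = aᵢ+bᵢ (exposed), n₀ᵢ = cᵢ+dᵢ (unexposed), nᵢ = n₁ᵢ+n₀ᵢ.
Stratum 1 (Women): n₁ = 1460, n₀ = 591, n = 2051; a·n₀/n = 218·591/2051 = 62.8172; c·n₁/n = 229·1460/2051 = 163.0132
Stratum 2 (Men): n₁ = 2774, n₀ = 1248, n = 4022; a·n₀/n = 613·1248/4022 = 190.2098; c·n₁/n = 560·2774/4022 = 386.2357
RR_MH = (62.8172 + 190.2098) / (163.0132 + 386.2357) = 253.0270 / 549.2489 = 0.46068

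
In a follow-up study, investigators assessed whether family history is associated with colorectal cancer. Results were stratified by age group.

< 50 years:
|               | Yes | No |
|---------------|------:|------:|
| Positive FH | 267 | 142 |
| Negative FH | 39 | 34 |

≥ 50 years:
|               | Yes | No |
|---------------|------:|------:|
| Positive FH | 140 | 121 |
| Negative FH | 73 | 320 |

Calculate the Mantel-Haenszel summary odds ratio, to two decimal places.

3.49

OR_MH = Σ(aᵢdᵢ/nᵢ) / Σ(bᵢcᵢ/nᵢ), where nᵢ is the stratum total.
Stratum 1 (< 50 years): n = 482; a·d/n = 267·34/482 = 18.8340; b·c/n = 142·39/482 = 11.4896
Stratum 2 (≥ 50 years): n = 654; a·d/n = 140·320/654 = 68.5015; b·c/n = 121·73/654 = 13.5061
OR_MH = (18.8340 + 68.5015) / (11.4896 + 13.5061) = 87.3356 / 24.9957 = 3.49402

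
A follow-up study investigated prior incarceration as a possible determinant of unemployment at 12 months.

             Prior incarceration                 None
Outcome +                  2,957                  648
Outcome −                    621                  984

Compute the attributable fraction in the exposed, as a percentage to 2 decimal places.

Reading the table with exposure as columns: a = 2957 (Prior incarceration, case), b = 621 (Prior incarceration, non-case), c = 648 (None, case), d = 984.
Risk in exposed = 2957/3578 = 0.82644; risk in unexposed = 648/1632 = 0.39706.
RR = 0.82644/0.39706 = 2.08140
AR% = (RR − 1)/RR × 100 = (2.08140 − 1)/2.08140 × 100 = 51.9555%

51.96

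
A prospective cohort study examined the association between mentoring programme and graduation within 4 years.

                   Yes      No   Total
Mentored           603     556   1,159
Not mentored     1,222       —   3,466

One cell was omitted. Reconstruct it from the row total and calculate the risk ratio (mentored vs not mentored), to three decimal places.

1.476

The missing cell is in the unexposed row: 3466 − 1222 = 2244.
So a = 603, b = 556, c = 1222, d = 2244.
RR = [a/(a+b)] / [c/(c+d)] = (603/1159) / (1222/3466) = 0.52028/0.35257 = 1.47568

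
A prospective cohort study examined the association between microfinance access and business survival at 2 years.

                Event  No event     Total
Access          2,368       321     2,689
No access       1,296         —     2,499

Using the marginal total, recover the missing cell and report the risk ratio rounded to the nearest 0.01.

The missing cell is in the unexposed row: 2499 − 1296 = 1203.
So a = 2368, b = 321, c = 1296, d = 1203.
RR = [a/(a+b)] / [c/(c+d)] = (2368/2689) / (1296/2499) = 0.88062/0.51861 = 1.69806

1.70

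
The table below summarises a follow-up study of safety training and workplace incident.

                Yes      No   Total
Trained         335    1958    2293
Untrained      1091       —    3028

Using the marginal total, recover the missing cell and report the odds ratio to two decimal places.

0.30

The missing cell is in the unexposed row: 3028 − 1091 = 1937.
So a = 335, b = 1958, c = 1091, d = 1937.
OR = (a·d)/(b·c) = (335 × 1937) / (1958 × 1091) = 648895 / 2136178 = 0.30376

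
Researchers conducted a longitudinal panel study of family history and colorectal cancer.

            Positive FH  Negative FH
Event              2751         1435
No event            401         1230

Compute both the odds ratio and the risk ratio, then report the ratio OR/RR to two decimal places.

Reading the table with exposure as columns: a = 2751 (Positive FH, case), b = 401 (Positive FH, non-case), c = 1435 (Negative FH, case), d = 1230.
OR = (2751·1230)/(401·1435) = 3383730/575435 = 5.88030
Risk in exposed = 2751/3152 = 0.87278; risk in unexposed = 1435/2665 = 0.53846; RR = 1.62088
OR/RR = 5.88030 / 1.62088 = 3.62785
The outcome is not rare, so the OR lies further from 1 than the RR.

3.63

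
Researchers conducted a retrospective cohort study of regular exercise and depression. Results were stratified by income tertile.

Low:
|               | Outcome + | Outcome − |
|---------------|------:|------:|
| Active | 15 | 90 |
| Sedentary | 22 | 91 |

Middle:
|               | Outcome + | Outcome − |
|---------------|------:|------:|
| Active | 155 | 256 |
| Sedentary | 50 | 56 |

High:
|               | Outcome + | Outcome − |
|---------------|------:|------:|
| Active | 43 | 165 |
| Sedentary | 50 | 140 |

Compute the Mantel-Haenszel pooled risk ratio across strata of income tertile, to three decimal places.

RR_MH = Σ(aᵢ·n₀ᵢ/nᵢ) / Σ(cᵢ·n₁ᵢ/nᵢ), with n₁ᵢ = aᵢ+bᵢ (exposed), n₀ᵢ = cᵢ+dᵢ (unexposed), nᵢ = n₁ᵢ+n₀ᵢ.
Stratum 1 (Low): n₁ = 105, n₀ = 113, n = 218; a·n₀/n = 15·113/218 = 7.7752; c·n₁/n = 22·105/218 = 10.5963
Stratum 2 (Middle): n₁ = 411, n₀ = 106, n = 517; a·n₀/n = 155·106/517 = 31.7795; c·n₁/n = 50·411/517 = 39.7485
Stratum 3 (High): n₁ = 208, n₀ = 190, n = 398; a·n₀/n = 43·190/398 = 20.5276; c·n₁/n = 50·208/398 = 26.1307
RR_MH = (7.7752 + 31.7795 + 20.5276) / (10.5963 + 39.7485 + 26.1307) = 60.0824 / 76.4755 = 0.78564

0.786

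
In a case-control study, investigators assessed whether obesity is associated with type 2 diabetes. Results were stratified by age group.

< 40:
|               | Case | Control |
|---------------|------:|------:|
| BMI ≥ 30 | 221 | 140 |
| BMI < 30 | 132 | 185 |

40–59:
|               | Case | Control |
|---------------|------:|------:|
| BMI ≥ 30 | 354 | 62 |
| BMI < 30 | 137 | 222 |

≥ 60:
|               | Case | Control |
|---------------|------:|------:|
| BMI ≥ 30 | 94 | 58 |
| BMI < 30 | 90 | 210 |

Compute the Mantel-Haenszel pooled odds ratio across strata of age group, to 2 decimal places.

4.13

OR_MH = Σ(aᵢdᵢ/nᵢ) / Σ(bᵢcᵢ/nᵢ), where nᵢ is the stratum total.
Stratum 1 (< 40): n = 678; a·d/n = 221·185/678 = 60.3024; b·c/n = 140·132/678 = 27.2566
Stratum 2 (40–59): n = 775; a·d/n = 354·222/775 = 101.4039; b·c/n = 62·137/775 = 10.9600
Stratum 3 (≥ 60): n = 452; a·d/n = 94·210/452 = 43.6726; b·c/n = 58·90/452 = 11.5487
OR_MH = (60.3024 + 101.4039 + 43.6726) / (27.2566 + 10.9600 + 11.5487) = 205.3788 / 49.7653 = 4.12695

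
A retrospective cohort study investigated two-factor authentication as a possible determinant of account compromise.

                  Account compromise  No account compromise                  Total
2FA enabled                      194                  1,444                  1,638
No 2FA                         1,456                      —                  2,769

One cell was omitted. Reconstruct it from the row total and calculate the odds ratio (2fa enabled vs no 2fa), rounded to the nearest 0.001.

0.121

The missing cell is in the unexposed row: 2769 − 1456 = 1313.
So a = 194, b = 1444, c = 1456, d = 1313.
OR = (a·d)/(b·c) = (194 × 1313) / (1444 × 1456) = 254722 / 2102464 = 0.12115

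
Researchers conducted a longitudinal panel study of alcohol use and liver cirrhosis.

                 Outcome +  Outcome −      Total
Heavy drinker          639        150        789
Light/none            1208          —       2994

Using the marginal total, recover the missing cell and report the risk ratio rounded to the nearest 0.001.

The missing cell is in the unexposed row: 2994 − 1208 = 1786.
So a = 639, b = 150, c = 1208, d = 1786.
RR = [a/(a+b)] / [c/(c+d)] = (639/789) / (1208/2994) = 0.80989/0.40347 = 2.00728

2.007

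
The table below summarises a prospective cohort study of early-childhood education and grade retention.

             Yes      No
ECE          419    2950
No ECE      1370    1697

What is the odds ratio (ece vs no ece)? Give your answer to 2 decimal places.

0.18

Cells: a = 419, b = 2950, c = 1370, d = 1697.
OR = (a·d)/(b·c) = (419 × 1697) / (2950 × 1370) = 711043 / 4041500 = 0.17594
Exposure is associated with lower odds of grade retention (OR = 0.18 < 1).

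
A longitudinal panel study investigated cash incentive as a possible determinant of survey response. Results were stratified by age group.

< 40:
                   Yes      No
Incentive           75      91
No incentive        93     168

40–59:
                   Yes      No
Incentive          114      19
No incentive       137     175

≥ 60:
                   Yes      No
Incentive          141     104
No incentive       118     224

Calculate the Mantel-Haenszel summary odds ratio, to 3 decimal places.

OR_MH = Σ(aᵢdᵢ/nᵢ) / Σ(bᵢcᵢ/nᵢ), where nᵢ is the stratum total.
Stratum 1 (< 40): n = 427; a·d/n = 75·168/427 = 29.5082; b·c/n = 91·93/427 = 19.8197
Stratum 2 (40–59): n = 445; a·d/n = 114·175/445 = 44.8315; b·c/n = 19·137/445 = 5.8494
Stratum 3 (≥ 60): n = 587; a·d/n = 141·224/587 = 53.8058; b·c/n = 104·118/587 = 20.9063
OR_MH = (29.5082 + 44.8315 + 53.8058) / (19.8197 + 5.8494 + 20.9063) = 128.1454 / 46.5754 = 2.75135

2.751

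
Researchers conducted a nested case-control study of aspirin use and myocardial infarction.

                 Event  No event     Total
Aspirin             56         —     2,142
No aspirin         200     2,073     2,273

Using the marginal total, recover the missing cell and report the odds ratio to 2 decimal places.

The missing cell is in the exposed row: 2142 − 56 = 2086.
So a = 56, b = 2086, c = 200, d = 2073.
OR = (a·d)/(b·c) = (56 × 2073) / (2086 × 200) = 116088 / 417200 = 0.27826

0.28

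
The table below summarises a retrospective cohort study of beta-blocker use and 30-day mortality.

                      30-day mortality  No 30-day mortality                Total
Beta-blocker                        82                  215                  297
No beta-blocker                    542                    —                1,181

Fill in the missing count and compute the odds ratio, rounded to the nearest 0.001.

The missing cell is in the unexposed row: 1181 − 542 = 639.
So a = 82, b = 215, c = 542, d = 639.
OR = (a·d)/(b·c) = (82 × 639) / (215 × 542) = 52398 / 116530 = 0.44965

0.450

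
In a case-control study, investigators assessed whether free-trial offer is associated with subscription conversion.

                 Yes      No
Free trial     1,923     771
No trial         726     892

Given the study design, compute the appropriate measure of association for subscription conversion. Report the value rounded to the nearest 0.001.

Cells: a = 1923, b = 771, c = 726, d = 892.
This is a case-control study: participants were sampled on outcome status, so risks in the source population cannot be estimated directly — relative risk is not valid here. The odds ratio is the appropriate measure.
OR = (a·d)/(b·c) = (1923 × 892) / (771 × 726) = 1715316 / 559746 = 3.06445

3.064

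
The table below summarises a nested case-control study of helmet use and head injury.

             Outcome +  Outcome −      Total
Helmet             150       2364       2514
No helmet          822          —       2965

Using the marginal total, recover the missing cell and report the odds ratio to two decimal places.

0.17

The missing cell is in the unexposed row: 2965 − 822 = 2143.
So a = 150, b = 2364, c = 822, d = 2143.
OR = (a·d)/(b·c) = (150 × 2143) / (2364 × 822) = 321450 / 1943208 = 0.16542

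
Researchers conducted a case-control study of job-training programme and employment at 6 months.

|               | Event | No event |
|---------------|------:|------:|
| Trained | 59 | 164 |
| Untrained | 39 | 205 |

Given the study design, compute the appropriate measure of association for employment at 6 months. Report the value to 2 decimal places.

1.89

Cells: a = 59, b = 164, c = 39, d = 205.
This is a case-control study: participants were sampled on outcome status, so risks in the source population cannot be estimated directly — relative risk is not valid here. The odds ratio is the appropriate measure.
OR = (a·d)/(b·c) = (59 × 205) / (164 × 39) = 12095 / 6396 = 1.89103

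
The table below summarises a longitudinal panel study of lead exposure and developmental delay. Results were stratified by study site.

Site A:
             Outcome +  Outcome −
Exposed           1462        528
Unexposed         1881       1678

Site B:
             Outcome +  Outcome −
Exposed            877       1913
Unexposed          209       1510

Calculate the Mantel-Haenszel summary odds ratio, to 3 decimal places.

2.749

OR_MH = Σ(aᵢdᵢ/nᵢ) / Σ(bᵢcᵢ/nᵢ), where nᵢ is the stratum total.
Stratum 1 (Site A): n = 5549; a·d/n = 1462·1678/5549 = 442.1042; b·c/n = 528·1881/5549 = 178.9814
Stratum 2 (Site B): n = 4509; a·d/n = 877·1510/4509 = 293.6948; b·c/n = 1913·209/4509 = 88.6709
OR_MH = (442.1042 + 293.6948) / (178.9814 + 88.6709) = 735.7990 / 267.6523 = 2.74909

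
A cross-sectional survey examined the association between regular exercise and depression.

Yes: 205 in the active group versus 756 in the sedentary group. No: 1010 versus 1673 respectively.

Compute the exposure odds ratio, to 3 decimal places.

From the description: a = 205, b = 1010, c = 756, d = 1673.
OR = (a·d)/(b·c) = (205 × 1673) / (1010 × 756) = 342965 / 763560 = 0.44917
Exposure is associated with lower odds of depression (OR = 0.45 < 1).

0.449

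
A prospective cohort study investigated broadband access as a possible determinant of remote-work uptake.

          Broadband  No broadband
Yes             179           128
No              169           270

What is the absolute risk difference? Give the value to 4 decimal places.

0.1928

Reading the table with exposure as columns: a = 179 (Broadband, case), b = 169 (Broadband, non-case), c = 128 (No broadband, case), d = 270.
Risk in exposed = 179/348 = 0.514368; risk in unexposed = 128/398 = 0.321608.
Risk difference = 0.514368 − 0.321608 = 0.192760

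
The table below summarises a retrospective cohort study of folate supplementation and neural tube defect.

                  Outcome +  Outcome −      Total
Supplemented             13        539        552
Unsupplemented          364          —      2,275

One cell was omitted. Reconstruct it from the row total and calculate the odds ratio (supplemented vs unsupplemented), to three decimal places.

The missing cell is in the unexposed row: 2275 − 364 = 1911.
So a = 13, b = 539, c = 364, d = 1911.
OR = (a·d)/(b·c) = (13 × 1911) / (539 × 364) = 24843 / 196196 = 0.12662

0.127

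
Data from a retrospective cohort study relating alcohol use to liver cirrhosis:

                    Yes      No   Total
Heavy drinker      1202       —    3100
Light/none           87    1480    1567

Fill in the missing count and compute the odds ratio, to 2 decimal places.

The missing cell is in the exposed row: 3100 − 1202 = 1898.
So a = 1202, b = 1898, c = 87, d = 1480.
OR = (a·d)/(b·c) = (1202 × 1480) / (1898 × 87) = 1778960 / 165126 = 10.77335

10.77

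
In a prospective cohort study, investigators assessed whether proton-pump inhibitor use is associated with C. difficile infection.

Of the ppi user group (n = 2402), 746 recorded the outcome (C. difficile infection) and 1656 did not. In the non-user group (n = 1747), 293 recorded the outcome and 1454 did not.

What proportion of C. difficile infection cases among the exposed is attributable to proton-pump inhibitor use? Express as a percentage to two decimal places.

46.00

From the description: a = 746, b = 1656, c = 293, d = 1454.
Risk in exposed = 746/2402 = 0.31057; risk in unexposed = 293/1747 = 0.16772.
RR = 0.31057/0.16772 = 1.85179
AR% = (RR − 1)/RR × 100 = (1.85179 − 1)/1.85179 × 100 = 45.9981%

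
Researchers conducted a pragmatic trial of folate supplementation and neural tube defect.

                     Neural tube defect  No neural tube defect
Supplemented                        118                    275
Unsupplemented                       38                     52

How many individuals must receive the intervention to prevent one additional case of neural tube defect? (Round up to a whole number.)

9

Risk in treated group = 118/393 = 0.30025; risk in control = 38/90 = 0.42222.
Absolute risk reduction = 0.42222 − 0.30025 = 0.12197
NNT = 1 / ARR = 1 / 0.12197 = 8.199 → round up → 9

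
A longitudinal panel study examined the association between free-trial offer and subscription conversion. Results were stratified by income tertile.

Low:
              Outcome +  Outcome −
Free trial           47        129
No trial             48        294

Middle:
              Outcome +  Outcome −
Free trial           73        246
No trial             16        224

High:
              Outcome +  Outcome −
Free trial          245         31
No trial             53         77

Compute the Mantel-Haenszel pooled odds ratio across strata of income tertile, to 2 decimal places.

OR_MH = Σ(aᵢdᵢ/nᵢ) / Σ(bᵢcᵢ/nᵢ), where nᵢ is the stratum total.
Stratum 1 (Low): n = 518; a·d/n = 47·294/518 = 26.6757; b·c/n = 129·48/518 = 11.9537
Stratum 2 (Middle): n = 559; a·d/n = 73·224/559 = 29.2522; b·c/n = 246·16/559 = 7.0411
Stratum 3 (High): n = 406; a·d/n = 245·77/406 = 46.4655; b·c/n = 31·53/406 = 4.0468
OR_MH = (26.6757 + 29.2522 + 46.4655) / (11.9537 + 7.0411 + 4.0468) = 102.3934 / 23.0416 = 4.44385

4.44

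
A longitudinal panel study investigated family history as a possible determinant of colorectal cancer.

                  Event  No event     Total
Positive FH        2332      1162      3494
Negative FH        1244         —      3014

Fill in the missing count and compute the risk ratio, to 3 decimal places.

1.617

The missing cell is in the unexposed row: 3014 − 1244 = 1770.
So a = 2332, b = 1162, c = 1244, d = 1770.
RR = [a/(a+b)] / [c/(c+d)] = (2332/3494) / (1244/3014) = 0.66743/0.41274 = 1.61707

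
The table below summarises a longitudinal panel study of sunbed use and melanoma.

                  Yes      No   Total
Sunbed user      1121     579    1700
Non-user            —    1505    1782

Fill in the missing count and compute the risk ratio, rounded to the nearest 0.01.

The missing cell is in the unexposed row: 1782 − 1505 = 277.
So a = 1121, b = 579, c = 277, d = 1505.
RR = [a/(a+b)] / [c/(c+d)] = (1121/1700) / (277/1782) = 0.65941/0.15544 = 4.24214

4.24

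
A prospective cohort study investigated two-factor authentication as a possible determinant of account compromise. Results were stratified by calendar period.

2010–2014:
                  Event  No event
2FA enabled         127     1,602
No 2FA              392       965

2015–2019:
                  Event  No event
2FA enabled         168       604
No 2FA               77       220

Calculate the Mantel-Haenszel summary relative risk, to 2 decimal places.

RR_MH = Σ(aᵢ·n₀ᵢ/nᵢ) / Σ(cᵢ·n₁ᵢ/nᵢ), with n₁ᵢ = aᵢ+bᵢ (exposed), n₀ᵢ = cᵢ+dᵢ (unexposed), nᵢ = n₁ᵢ+n₀ᵢ.
Stratum 1 (2010–2014): n₁ = 1729, n₀ = 1357, n = 3086; a·n₀/n = 127·1357/3086 = 55.8454; c·n₁/n = 392·1729/3086 = 219.6267
Stratum 2 (2015–2019): n₁ = 772, n₀ = 297, n = 1069; a·n₀/n = 168·297/1069 = 46.6754; c·n₁/n = 77·772/1069 = 55.6071
RR_MH = (55.8454 + 46.6754) / (219.6267 + 55.6071) = 102.5208 / 275.2338 = 0.37249

0.37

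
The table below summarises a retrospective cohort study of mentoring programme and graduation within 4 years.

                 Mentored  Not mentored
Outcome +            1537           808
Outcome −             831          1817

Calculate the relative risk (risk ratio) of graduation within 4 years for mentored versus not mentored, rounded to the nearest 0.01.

Reading the table with exposure as columns: a = 1537 (Mentored, case), b = 831 (Mentored, non-case), c = 808 (Not mentored, case), d = 1817.
Risk in exposed = 1537/2368 = 0.64907; risk in unexposed = 808/2625 = 0.30781.
RR = 0.64907 / 0.30781 = 2.10868
The risk among the exposed is 2.11 times that among the unexposed.

2.11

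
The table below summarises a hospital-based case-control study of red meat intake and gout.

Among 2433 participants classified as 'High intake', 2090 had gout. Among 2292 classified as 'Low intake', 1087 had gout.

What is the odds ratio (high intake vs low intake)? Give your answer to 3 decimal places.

6.755

From the description: a = 2090, b = 343, c = 1087, d = 1205.
OR = (a·d)/(b·c) = (2090 × 1205) / (343 × 1087) = 2518450 / 372841 = 6.75476
The odds of gout are about 6.75 times as high in the high intake group.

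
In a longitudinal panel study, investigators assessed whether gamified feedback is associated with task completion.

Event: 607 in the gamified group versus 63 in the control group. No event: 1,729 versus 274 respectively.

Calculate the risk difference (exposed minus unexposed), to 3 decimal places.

From the description: a = 607, b = 1729, c = 63, d = 274.
Risk in exposed = 607/2336 = 0.259846; risk in unexposed = 63/337 = 0.186944.
Risk difference = 0.259846 − 0.186944 = 0.072902

0.073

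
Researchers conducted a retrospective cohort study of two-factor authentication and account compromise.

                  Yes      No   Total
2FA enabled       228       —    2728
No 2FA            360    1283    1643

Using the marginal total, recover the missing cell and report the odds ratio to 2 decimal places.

The missing cell is in the exposed row: 2728 − 228 = 2500.
So a = 228, b = 2500, c = 360, d = 1283.
OR = (a·d)/(b·c) = (228 × 1283) / (2500 × 360) = 292524 / 900000 = 0.32503

0.33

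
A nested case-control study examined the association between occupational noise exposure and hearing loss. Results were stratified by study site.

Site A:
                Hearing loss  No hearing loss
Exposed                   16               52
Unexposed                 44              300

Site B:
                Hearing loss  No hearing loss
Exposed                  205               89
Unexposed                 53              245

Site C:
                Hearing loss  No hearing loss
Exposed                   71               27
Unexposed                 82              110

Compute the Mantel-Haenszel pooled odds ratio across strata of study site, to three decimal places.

5.834

OR_MH = Σ(aᵢdᵢ/nᵢ) / Σ(bᵢcᵢ/nᵢ), where nᵢ is the stratum total.
Stratum 1 (Site A): n = 412; a·d/n = 16·300/412 = 11.6505; b·c/n = 52·44/412 = 5.5534
Stratum 2 (Site B): n = 592; a·d/n = 205·245/592 = 84.8395; b·c/n = 89·53/592 = 7.9679
Stratum 3 (Site C): n = 290; a·d/n = 71·110/290 = 26.9310; b·c/n = 27·82/290 = 7.6345
OR_MH = (11.6505 + 84.8395 + 26.9310) / (5.5534 + 7.9679 + 7.6345) = 123.4210 / 21.1558 = 5.83391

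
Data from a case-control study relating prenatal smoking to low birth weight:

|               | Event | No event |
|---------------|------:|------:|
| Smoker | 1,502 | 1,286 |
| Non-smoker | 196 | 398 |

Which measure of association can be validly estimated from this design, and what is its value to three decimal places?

2.372

Cells: a = 1502, b = 1286, c = 196, d = 398.
This is a case-control study: participants were sampled on outcome status, so risks in the source population cannot be estimated directly — relative risk is not valid here. The odds ratio is the appropriate measure.
OR = (a·d)/(b·c) = (1502 × 398) / (1286 × 196) = 597796 / 252056 = 2.37168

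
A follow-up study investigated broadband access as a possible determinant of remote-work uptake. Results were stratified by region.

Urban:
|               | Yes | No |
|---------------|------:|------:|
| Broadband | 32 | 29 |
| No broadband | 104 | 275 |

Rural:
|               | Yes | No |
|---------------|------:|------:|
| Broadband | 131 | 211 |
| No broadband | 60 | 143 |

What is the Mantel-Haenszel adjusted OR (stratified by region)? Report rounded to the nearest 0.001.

OR_MH = Σ(aᵢdᵢ/nᵢ) / Σ(bᵢcᵢ/nᵢ), where nᵢ is the stratum total.
Stratum 1 (Urban): n = 440; a·d/n = 32·275/440 = 20.0000; b·c/n = 29·104/440 = 6.8545
Stratum 2 (Rural): n = 545; a·d/n = 131·143/545 = 34.3725; b·c/n = 211·60/545 = 23.2294
OR_MH = (20.0000 + 34.3725) / (6.8545 + 23.2294) = 54.3725 / 30.0839 = 1.80736

1.807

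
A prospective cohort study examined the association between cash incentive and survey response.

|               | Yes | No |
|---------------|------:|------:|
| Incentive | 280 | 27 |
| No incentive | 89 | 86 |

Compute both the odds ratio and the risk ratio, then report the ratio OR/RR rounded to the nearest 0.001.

5.588

Cells: a = 280, b = 27, c = 89, d = 86.
OR = (280·86)/(27·89) = 24080/2403 = 10.02081
Risk in exposed = 280/307 = 0.91205; risk in unexposed = 89/175 = 0.50857; RR = 1.79336
OR/RR = 10.02081 / 1.79336 = 5.58772
The outcome is not rare, so the OR lies further from 1 than the RR.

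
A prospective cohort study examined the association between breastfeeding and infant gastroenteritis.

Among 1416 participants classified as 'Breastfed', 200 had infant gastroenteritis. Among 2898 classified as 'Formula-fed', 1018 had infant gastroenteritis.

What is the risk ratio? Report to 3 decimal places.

From the description: a = 200, b = 1216, c = 1018, d = 1880.
Risk in exposed = 200/1416 = 0.14124; risk in unexposed = 1018/2898 = 0.35128.
RR = 0.14124 / 0.35128 = 0.40208
The risk is 60% lower among the exposed than among the unexposed.

0.402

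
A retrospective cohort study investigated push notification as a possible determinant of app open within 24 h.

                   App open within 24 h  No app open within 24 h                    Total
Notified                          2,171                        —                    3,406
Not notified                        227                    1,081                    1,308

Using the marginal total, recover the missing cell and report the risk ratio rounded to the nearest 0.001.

3.673

The missing cell is in the exposed row: 3406 − 2171 = 1235.
So a = 2171, b = 1235, c = 227, d = 1081.
RR = [a/(a+b)] / [c/(c+d)] = (2171/3406) / (227/1308) = 0.63740/0.17355 = 3.67280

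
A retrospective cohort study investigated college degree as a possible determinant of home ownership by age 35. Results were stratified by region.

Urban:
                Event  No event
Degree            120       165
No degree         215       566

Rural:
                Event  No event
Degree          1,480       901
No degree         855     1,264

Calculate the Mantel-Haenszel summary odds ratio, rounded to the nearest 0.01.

OR_MH = Σ(aᵢdᵢ/nᵢ) / Σ(bᵢcᵢ/nᵢ), where nᵢ is the stratum total.
Stratum 1 (Urban): n = 1066; a·d/n = 120·566/1066 = 63.7148; b·c/n = 165·215/1066 = 33.2786
Stratum 2 (Rural): n = 4500; a·d/n = 1480·1264/4500 = 415.7156; b·c/n = 901·855/4500 = 171.1900
OR_MH = (63.7148 + 415.7156) / (33.2786 + 171.1900) = 479.4304 / 204.4686 = 2.34476

2.34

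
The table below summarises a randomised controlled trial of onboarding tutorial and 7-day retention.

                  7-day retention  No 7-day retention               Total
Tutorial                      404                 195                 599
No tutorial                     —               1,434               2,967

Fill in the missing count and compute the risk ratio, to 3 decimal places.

The missing cell is in the unexposed row: 2967 − 1434 = 1533.
So a = 404, b = 195, c = 1533, d = 1434.
RR = [a/(a+b)] / [c/(c+d)] = (404/599) / (1533/2967) = 0.67446/0.51668 = 1.30536

1.305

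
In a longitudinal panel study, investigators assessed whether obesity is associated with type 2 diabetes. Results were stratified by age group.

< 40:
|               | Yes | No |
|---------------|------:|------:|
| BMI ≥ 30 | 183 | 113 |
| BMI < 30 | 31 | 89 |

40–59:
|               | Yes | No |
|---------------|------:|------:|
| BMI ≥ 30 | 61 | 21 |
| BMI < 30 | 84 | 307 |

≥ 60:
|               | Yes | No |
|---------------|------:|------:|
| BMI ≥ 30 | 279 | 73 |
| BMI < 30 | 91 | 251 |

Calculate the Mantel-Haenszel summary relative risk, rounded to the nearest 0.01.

RR_MH = Σ(aᵢ·n₀ᵢ/nᵢ) / Σ(cᵢ·n₁ᵢ/nᵢ), with n₁ᵢ = aᵢ+bᵢ (exposed), n₀ᵢ = cᵢ+dᵢ (unexposed), nᵢ = n₁ᵢ+n₀ᵢ.
Stratum 1 (< 40): n₁ = 296, n₀ = 120, n = 416; a·n₀/n = 183·120/416 = 52.7885; c·n₁/n = 31·296/416 = 22.0577
Stratum 2 (40–59): n₁ = 82, n₀ = 391, n = 473; a·n₀/n = 61·391/473 = 50.4249; c·n₁/n = 84·82/473 = 14.5624
Stratum 3 (≥ 60): n₁ = 352, n₀ = 342, n = 694; a·n₀/n = 279·342/694 = 137.4899; c·n₁/n = 91·352/694 = 46.1556
RR_MH = (52.7885 + 50.4249 + 137.4899) / (22.0577 + 14.5624 + 46.1556) = 240.7033 / 82.7757 = 2.90790

2.91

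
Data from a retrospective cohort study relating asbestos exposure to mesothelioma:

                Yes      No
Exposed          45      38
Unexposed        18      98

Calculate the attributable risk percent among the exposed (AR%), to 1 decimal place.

Cells: a = 45, b = 38, c = 18, d = 98.
Risk in exposed = 45/83 = 0.54217; risk in unexposed = 18/116 = 0.15517.
RR = 0.54217/0.15517 = 3.49398
AR% = (RR − 1)/RR × 100 = (3.49398 − 1)/3.49398 × 100 = 71.3793%

71.4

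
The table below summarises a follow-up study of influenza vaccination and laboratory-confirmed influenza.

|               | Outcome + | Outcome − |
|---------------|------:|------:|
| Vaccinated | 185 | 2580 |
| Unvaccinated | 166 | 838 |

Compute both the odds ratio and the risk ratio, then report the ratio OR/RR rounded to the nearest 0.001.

Cells: a = 185, b = 2580, c = 166, d = 838.
OR = (185·838)/(2580·166) = 155030/428280 = 0.36198
Risk in exposed = 185/2765 = 0.06691; risk in unexposed = 166/1004 = 0.16534; RR = 0.40467
OR/RR = 0.36198 / 0.40467 = 0.89451
The outcome is not rare, so the OR lies further from 1 than the RR.

0.895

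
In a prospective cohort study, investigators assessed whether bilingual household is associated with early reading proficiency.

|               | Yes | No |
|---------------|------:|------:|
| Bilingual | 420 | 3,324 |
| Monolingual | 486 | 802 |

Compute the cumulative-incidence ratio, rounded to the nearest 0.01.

0.30

Cells: a = 420, b = 3324, c = 486, d = 802.
Risk in exposed = 420/3744 = 0.11218; risk in unexposed = 486/1288 = 0.37733.
RR = 0.11218 / 0.37733 = 0.29730
The risk is 70% lower among the exposed than among the unexposed.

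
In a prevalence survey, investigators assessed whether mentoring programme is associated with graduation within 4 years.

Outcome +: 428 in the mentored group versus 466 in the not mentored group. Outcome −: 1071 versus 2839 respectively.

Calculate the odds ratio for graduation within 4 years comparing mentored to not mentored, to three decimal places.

2.435

From the description: a = 428, b = 1071, c = 466, d = 2839.
OR = (a·d)/(b·c) = (428 × 2839) / (1071 × 466) = 1215092 / 499086 = 2.43463
The odds of graduation within 4 years are about 2.43 times as high in the mentored group.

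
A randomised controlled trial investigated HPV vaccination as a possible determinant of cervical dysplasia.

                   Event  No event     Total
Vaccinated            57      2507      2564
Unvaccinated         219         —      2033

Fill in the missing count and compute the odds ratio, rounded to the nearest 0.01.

The missing cell is in the unexposed row: 2033 − 219 = 1814.
So a = 57, b = 2507, c = 219, d = 1814.
OR = (a·d)/(b·c) = (57 × 1814) / (2507 × 219) = 103398 / 549033 = 0.18833

0.19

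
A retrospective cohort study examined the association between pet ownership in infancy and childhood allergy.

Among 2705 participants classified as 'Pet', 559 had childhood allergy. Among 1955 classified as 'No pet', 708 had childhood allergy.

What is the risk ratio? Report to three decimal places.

From the description: a = 559, b = 2146, c = 708, d = 1247.
Risk in exposed = 559/2705 = 0.20665; risk in unexposed = 708/1955 = 0.36215.
RR = 0.20665 / 0.36215 = 0.57063
The risk is 43% lower among the exposed than among the unexposed.

0.571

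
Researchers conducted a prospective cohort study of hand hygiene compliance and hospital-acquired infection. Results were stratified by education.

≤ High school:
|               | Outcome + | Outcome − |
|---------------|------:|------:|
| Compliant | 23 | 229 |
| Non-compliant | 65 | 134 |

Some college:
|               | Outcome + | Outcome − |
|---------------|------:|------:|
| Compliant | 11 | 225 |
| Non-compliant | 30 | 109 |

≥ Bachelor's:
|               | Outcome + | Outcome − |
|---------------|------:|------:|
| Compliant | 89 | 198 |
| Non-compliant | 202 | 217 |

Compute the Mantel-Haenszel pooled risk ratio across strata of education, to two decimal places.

0.49

RR_MH = Σ(aᵢ·n₀ᵢ/nᵢ) / Σ(cᵢ·n₁ᵢ/nᵢ), with n₁ᵢ = aᵢ+bᵢ (exposed), n₀ᵢ = cᵢ+dᵢ (unexposed), nᵢ = n₁ᵢ+n₀ᵢ.
Stratum 1 (≤ High school): n₁ = 252, n₀ = 199, n = 451; a·n₀/n = 23·199/451 = 10.1486; c·n₁/n = 65·252/451 = 36.3193
Stratum 2 (Some college): n₁ = 236, n₀ = 139, n = 375; a·n₀/n = 11·139/375 = 4.0773; c·n₁/n = 30·236/375 = 18.8800
Stratum 3 (≥ Bachelor's): n₁ = 287, n₀ = 419, n = 706; a·n₀/n = 89·419/706 = 52.8201; c·n₁/n = 202·287/706 = 82.1161
RR_MH = (10.1486 + 4.0773 + 52.8201) / (36.3193 + 18.8800 + 82.1161) = 67.0460 / 137.3154 = 0.48826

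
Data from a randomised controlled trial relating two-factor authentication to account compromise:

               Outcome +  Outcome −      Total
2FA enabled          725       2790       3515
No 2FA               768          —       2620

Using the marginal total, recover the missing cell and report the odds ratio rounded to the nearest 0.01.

The missing cell is in the unexposed row: 2620 − 768 = 1852.
So a = 725, b = 2790, c = 768, d = 1852.
OR = (a·d)/(b·c) = (725 × 1852) / (2790 × 768) = 1342700 / 2142720 = 0.62663

0.63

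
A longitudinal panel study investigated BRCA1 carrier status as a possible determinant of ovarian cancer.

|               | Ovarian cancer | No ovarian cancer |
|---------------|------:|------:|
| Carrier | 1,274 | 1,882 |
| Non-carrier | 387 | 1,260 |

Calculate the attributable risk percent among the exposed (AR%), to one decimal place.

Cells: a = 1274, b = 1882, c = 387, d = 1260.
Risk in exposed = 1274/3156 = 0.40368; risk in unexposed = 387/1647 = 0.23497.
RR = 0.40368/0.23497 = 1.71797
AR% = (RR − 1)/RR × 100 = (1.71797 − 1)/1.71797 × 100 = 41.7917%

41.8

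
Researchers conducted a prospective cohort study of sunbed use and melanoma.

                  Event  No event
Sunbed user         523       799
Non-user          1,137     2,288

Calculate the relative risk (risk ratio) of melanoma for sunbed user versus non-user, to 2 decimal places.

Cells: a = 523, b = 799, c = 1137, d = 2288.
Risk in exposed = 523/1322 = 0.39561; risk in unexposed = 1137/3425 = 0.33197.
RR = 0.39561 / 0.33197 = 1.19171
The risk among the exposed is 1.19 times that among the unexposed.

1.19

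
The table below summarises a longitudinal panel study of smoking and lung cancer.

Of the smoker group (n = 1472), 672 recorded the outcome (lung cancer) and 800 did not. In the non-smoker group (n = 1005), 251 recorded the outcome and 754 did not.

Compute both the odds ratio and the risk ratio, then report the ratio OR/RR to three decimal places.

1.380

From the description: a = 672, b = 800, c = 251, d = 754.
OR = (672·754)/(800·251) = 506688/200800 = 2.52335
Risk in exposed = 672/1472 = 0.45652; risk in unexposed = 251/1005 = 0.24975; RR = 1.82791
OR/RR = 2.52335 / 1.82791 = 1.38046
The outcome is not rare, so the OR lies further from 1 than the RR.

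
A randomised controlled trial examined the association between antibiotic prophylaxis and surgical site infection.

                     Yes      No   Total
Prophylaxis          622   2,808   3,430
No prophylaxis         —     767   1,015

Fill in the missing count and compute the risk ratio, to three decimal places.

The missing cell is in the unexposed row: 1015 − 767 = 248.
So a = 622, b = 2808, c = 248, d = 767.
RR = [a/(a+b)] / [c/(c+d)] = (622/3430) / (248/1015) = 0.18134/0.24433 = 0.74218

0.742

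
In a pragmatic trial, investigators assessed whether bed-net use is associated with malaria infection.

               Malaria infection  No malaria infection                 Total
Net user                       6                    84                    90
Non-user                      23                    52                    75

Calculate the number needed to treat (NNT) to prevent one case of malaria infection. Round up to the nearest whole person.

Risk in treated group = 6/90 = 0.06667; risk in control = 23/75 = 0.30667.
Absolute risk reduction = 0.30667 − 0.06667 = 0.24000
NNT = 1 / ARR = 1 / 0.24000 = 4.167 → round up → 5

5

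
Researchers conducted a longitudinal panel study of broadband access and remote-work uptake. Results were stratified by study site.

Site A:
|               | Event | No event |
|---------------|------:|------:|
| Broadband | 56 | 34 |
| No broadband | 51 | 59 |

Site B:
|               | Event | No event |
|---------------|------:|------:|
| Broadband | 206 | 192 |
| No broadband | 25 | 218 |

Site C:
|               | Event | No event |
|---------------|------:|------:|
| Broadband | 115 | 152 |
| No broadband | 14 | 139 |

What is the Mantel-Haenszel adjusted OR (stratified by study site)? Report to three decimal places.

OR_MH = Σ(aᵢdᵢ/nᵢ) / Σ(bᵢcᵢ/nᵢ), where nᵢ is the stratum total.
Stratum 1 (Site A): n = 200; a·d/n = 56·59/200 = 16.5200; b·c/n = 34·51/200 = 8.6700
Stratum 2 (Site B): n = 641; a·d/n = 206·218/641 = 70.0593; b·c/n = 192·25/641 = 7.4883
Stratum 3 (Site C): n = 420; a·d/n = 115·139/420 = 38.0595; b·c/n = 152·14/420 = 5.0667
OR_MH = (16.5200 + 70.0593 + 38.0595) / (8.6700 + 7.4883 + 5.0667) = 124.6388 / 21.2250 = 5.87227

5.872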